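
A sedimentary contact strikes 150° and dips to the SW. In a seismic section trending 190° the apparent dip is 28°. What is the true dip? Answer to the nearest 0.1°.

β = acute angle between strike 150° and section 190° = 40°.
tan(true dip) = tan 28° / sin 40° = 0.8272
true dip = arctan 0.8272 = 39.60°

39.6°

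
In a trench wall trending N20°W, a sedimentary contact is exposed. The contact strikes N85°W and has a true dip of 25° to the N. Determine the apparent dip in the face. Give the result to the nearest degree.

The strike is N85°W and the section trends N20°W; the acute angle between them is β = 65°.
tan(apparent dip) = tan 25° · sin 65° = 0.4226
α = arctan(0.4226) = 22.91°

23°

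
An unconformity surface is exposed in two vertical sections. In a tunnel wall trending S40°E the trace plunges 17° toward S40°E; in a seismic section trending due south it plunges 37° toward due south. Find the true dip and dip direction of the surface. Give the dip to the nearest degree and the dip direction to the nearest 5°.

Each apparent-dip line lies in the plane. As unit vectors (x east, y north, z up), v₁ plunges 17°→S40°E and v₂ plunges 37°→due south.
The plane normal is n = v₁ × v₂ ∝ (-0.207, -0.370, 0.491).
Dip δ = arctan(|n_h|/n_z) = arctan(0.424/0.491) = 40.8°.
Dip direction = azimuth of (n_x, n_y) = atan2(-0.207, -0.370) = 209°.

true dip 41°, dip direction 210°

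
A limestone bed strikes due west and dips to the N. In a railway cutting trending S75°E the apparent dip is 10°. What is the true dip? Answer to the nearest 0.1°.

34.3°

The section is 15° from the strike.
tan(true dip) = tan 10° / sin 15° = 0.6813
δ = arctan(0.6813) = 34.27°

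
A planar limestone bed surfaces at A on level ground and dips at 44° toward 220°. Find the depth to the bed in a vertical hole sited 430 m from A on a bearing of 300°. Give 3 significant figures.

The hole lies 80° from the dip direction, so the down-dip offset is 430 × cos 80° = 74.67 m.
Depth = down-dip offset × tan(dip) = 74.67 × tan 44° = 74.67 × 0.9657
Depth = 72.11 m

72.1 m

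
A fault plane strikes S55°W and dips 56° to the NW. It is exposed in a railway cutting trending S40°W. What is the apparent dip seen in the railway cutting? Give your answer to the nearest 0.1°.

21.0°

The section lies 15° from the strike.
tan α = tan 56° × sin 15° = 1.4826 × 0.2588 = 0.3837
α = arctan(0.3837) = 20.99°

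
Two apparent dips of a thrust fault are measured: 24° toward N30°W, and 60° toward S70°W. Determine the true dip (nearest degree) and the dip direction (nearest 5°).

The two traces are lines in the plane: v₁ = (sin 330°·cos 24°, cos 330°·cos 24°, −sin 24°), v₂ = (sin 250°·cos 60°, cos 250°·cos 60°, −sin 60°).
n = v₁ × v₂ = (-0.755, -0.204, 0.450) (taken with n_z > 0).
tan δ = √(n_x²+n_y²)/n_z = 0.782/0.450, so δ = 60.1°.
Dip direction = atan2(-0.755, -0.204) = 255° (azimuth of n's horizontal projection).

true dip 60°, dip direction 255°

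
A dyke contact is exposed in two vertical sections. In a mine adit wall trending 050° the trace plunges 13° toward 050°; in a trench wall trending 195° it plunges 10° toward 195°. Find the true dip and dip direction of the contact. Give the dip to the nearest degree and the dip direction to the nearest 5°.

true dip 34°, dip direction 120°

The two traces are lines in the plane: v₁ = (sin 50°·cos 13°, cos 50°·cos 13°, −sin 13°), v₂ = (sin 195°·cos 10°, cos 195°·cos 10°, −sin 10°).
Cross product v₁ × v₂ gives the pole to the plane: n ∝ (0.323, -0.187, 0.550).
True dip = arccos(n_z / |n|) = arccos(0.8278) = 34.1°.
The horizontal component of n points toward azimuth atan2(n_x, n_y) = 120°, the dip direction.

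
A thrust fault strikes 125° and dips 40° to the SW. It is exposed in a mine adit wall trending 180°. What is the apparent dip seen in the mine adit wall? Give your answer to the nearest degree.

35°

The strike is 125° and the section trends 180°; the acute angle between them is β = 55°.
tan(apparent dip) = tan 40° · sin 55° = 0.6874
α = arctan(0.6874) = 34.50°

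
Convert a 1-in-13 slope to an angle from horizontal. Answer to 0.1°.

tan θ = 1/13 = 0.0769
θ = arctan(0.0769) = 4.40°

4.4°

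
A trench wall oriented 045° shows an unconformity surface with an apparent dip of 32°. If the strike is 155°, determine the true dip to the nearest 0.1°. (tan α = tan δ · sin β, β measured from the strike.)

33.6°

The section is 70° from the strike.
tan(true dip) = tan 32° / sin 70° = 0.6650
true dip = arctan 0.6650 = 33.62°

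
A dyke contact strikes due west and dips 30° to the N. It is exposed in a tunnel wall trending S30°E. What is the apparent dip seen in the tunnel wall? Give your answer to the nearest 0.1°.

26.6°

The section lies 60° from the strike.
tan α = tan 30° × sin 60° = 0.5774 × 0.8660 = 0.5000
apparent dip = arctan 0.5000 = 26.57°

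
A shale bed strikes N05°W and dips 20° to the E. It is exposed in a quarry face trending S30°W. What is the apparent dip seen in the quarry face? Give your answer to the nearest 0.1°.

The strike is N05°W and the section trends S30°W; the acute angle between them is β = 35°.
tan α = tan 20° × sin 35° = 0.3640 × 0.5736 = 0.2088
α = arctan(0.2088) = 11.79°

11.8°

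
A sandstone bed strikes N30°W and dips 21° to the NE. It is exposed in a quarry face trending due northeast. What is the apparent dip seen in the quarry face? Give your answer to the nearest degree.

Angle between strike (N30°W) and section (due northeast): β = 75°.
tan(apparent dip) = tan 21° · sin 75° = 0.3708
apparent dip = arctan 0.3708 = 20.34°

20°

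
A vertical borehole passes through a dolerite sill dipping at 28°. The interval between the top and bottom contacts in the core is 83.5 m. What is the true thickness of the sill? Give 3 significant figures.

True thickness t = h · cos(dip) = 83.5 × cos 28°
t = 83.5 × 0.8829 = 73.726 m

73.7 m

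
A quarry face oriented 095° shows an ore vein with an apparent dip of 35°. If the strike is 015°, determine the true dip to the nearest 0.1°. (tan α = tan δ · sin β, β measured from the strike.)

35.4°

β = acute angle between strike 015° and section 095° = 80°.
tan δ = tan α / sin β = tan 35° / sin 80° = 0.7002 / 0.9848 = 0.7110
δ = arctan(0.7110) = 35.41°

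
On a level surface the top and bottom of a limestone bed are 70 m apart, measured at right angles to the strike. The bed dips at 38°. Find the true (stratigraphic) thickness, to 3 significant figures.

43.1 m

True thickness t = w · sin(dip) = 70 × sin 38°
t = 70 × 0.6157 = 43.096 m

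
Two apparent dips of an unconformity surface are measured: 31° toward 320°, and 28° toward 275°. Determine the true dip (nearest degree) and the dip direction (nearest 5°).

true dip 32°, dip direction 305°

Each apparent-dip line lies in the plane. As unit vectors (x east, y north, z up), v₁ plunges 31°→320° and v₂ plunges 28°→275°.
Cross product v₁ × v₂ gives the pole to the plane: n ∝ (-0.269, 0.194, 0.535).
Dip δ = arctan(|n_h|/n_z) = arctan(0.332/0.535) = 31.8°.
Dip direction = azimuth of (n_x, n_y) = atan2(-0.269, 0.194) = 306°.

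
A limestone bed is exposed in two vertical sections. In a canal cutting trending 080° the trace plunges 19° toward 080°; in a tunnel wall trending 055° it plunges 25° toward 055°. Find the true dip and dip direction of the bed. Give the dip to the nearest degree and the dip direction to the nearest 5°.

The two traces are lines in the plane: v₁ = (sin 80°·cos 19°, cos 80°·cos 19°, −sin 19°), v₂ = (sin 55°·cos 25°, cos 55°·cos 25°, −sin 25°).
Cross product v₁ × v₂ gives the pole to the plane: n ∝ (0.100, 0.152, 0.362).
True dip = arccos(n_z / |n|) = arccos(0.8938) = 26.6°.
The horizontal component of n points toward azimuth atan2(n_x, n_y) = 33°, the dip direction.

true dip 27°, dip direction 035°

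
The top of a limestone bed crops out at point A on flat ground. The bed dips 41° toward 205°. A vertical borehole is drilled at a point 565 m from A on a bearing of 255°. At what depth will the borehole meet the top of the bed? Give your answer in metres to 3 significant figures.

316 m

The hole lies 50° from the dip direction, so the down-dip offset is 565 × cos 50° = 363.17 m.
Depth = down-dip offset × tan(dip) = 363.17 × tan 41° = 363.17 × 0.8693
Depth = 315.70 m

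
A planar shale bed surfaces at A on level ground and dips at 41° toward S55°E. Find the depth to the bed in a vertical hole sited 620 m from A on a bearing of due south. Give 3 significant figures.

The hole lies 55° from the dip direction, so the down-dip offset is 620 × cos 55° = 355.62 m.
Depth = down-dip offset × tan(dip) = 355.62 × tan 41° = 355.62 × 0.8693
Depth = 309.13 m

309 m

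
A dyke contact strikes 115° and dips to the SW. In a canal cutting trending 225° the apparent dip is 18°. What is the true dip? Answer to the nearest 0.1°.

β = acute angle between strike 115° and section 225° = 70°.
tan δ = tan α / sin β = tan 18° / sin 70° = 0.3249 / 0.9397 = 0.3458
δ = arctan(0.3458) = 19.07°

19.1°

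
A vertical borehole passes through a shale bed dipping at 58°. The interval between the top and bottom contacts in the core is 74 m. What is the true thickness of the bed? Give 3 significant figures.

39.2 m

True thickness t = h · cos(dip) = 74 × cos 58°
t = 74 × 0.5299 = 39.214 m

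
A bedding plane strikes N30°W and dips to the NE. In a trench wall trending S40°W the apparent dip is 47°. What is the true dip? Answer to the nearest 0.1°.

β = acute angle between strike N30°W and section S40°W = 70°.
tan δ = tan α / sin β = tan 47° / sin 70° = 1.0724 / 0.9397 = 1.1412
true dip = arctan 1.1412 = 48.77°

48.8°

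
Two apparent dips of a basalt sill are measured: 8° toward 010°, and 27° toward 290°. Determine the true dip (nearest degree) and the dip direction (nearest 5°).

The two traces are lines in the plane: v₁ = (sin 10°·cos 8°, cos 10°·cos 8°, −sin 8°), v₂ = (sin 290°·cos 27°, cos 290°·cos 27°, −sin 27°).
Cross product v₁ × v₂ gives the pole to the plane: n ∝ (-0.400, 0.195, 0.869).
Dip δ = arctan(|n_h|/n_z) = arctan(0.445/0.869) = 27.1°.
The horizontal component of n points toward azimuth atan2(n_x, n_y) = 296°, the dip direction.

true dip 27°, dip direction 295°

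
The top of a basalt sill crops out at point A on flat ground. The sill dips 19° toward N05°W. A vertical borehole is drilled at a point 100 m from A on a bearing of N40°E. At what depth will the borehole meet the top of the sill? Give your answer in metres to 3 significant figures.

The hole lies 45° from the dip direction, so the down-dip offset is 100 × cos 45° = 70.71 m.
Depth = down-dip offset × tan(dip) = 70.71 × tan 19° = 70.71 × 0.3443
Depth = 24.35 m

24.3 m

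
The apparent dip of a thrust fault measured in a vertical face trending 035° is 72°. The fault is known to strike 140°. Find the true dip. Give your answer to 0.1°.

72.6°

The section is 75° from the strike.
tan(true dip) = tan 72° / sin 75° = 3.1863
true dip = arctan 3.1863 = 72.58°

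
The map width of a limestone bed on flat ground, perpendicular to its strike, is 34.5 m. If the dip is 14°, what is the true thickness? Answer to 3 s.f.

True thickness t = w · sin(dip) = 34.5 × sin 14°
t = 34.5 × 0.2419 = 8.346 m

8.35 m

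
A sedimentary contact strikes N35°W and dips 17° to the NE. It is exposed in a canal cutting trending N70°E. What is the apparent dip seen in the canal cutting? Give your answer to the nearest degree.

The strike is N35°W and the section trends N70°E; the acute angle between them is β = 75°.
tan(apparent dip) = tan 17° · sin 75° = 0.2953
α = arctan(0.2953) = 16.45°

16°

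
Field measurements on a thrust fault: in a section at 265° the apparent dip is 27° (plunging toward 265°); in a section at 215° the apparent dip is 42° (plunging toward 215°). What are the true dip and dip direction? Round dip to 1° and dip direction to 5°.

Represent each trace as a vector plunging at its apparent dip toward its trend (east-north-up frame): v₁ = (-0.888, -0.078, -0.454), v₂ = (-0.426, -0.609, -0.669).
The plane normal is n = v₁ × v₂ ∝ (-0.224, -0.400, 0.507).
True dip = arccos(n_z / |n|) = arccos(0.7415) = 42.1°.
The horizontal component of n points toward azimuth atan2(n_x, n_y) = 209°, the dip direction.

true dip 42°, dip direction 210°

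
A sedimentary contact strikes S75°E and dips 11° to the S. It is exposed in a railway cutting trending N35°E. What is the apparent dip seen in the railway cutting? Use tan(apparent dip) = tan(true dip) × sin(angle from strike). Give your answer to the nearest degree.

The strike is S75°E and the section trends N35°E; the acute angle between them is β = 70°.
tan α = tan 11° × sin 70° = 0.1944 × 0.9397 = 0.1827
α = arctan(0.1827) = 10.35°

10°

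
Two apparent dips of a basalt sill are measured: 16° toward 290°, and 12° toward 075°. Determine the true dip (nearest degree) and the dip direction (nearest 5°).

Each apparent-dip line lies in the plane. As unit vectors (x east, y north, z up), v₁ plunges 16°→290° and v₂ plunges 12°→075°.
Cross product v₁ × v₂ gives the pole to the plane: n ∝ (-0.001, 0.448, 0.539).
Dip δ = arctan(|n_h|/n_z) = arctan(0.448/0.539) = 39.7°.
Dip direction = atan2(-0.001, 0.448) = 360° (azimuth of n's horizontal projection).

true dip 40°, dip direction 000°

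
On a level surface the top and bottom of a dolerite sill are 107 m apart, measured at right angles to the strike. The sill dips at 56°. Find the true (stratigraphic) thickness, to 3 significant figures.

True thickness t = w · sin(dip) = 107 × sin 56°
t = 107 × 0.8290 = 88.707 m

88.7 m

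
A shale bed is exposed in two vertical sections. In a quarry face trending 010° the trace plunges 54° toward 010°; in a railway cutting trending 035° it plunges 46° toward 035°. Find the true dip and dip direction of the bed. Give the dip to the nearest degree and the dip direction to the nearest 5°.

Represent each trace as a vector plunging at its apparent dip toward its trend (east-north-up frame): v₁ = (0.102, 0.579, -0.809), v₂ = (0.398, 0.569, -0.719).
Cross product v₁ × v₂ gives the pole to the plane: n ∝ (-0.044, 0.249, 0.173).
tan δ = √(n_x²+n_y²)/n_z = 0.253/0.173, so δ = 55.7°.
Dip direction = azimuth of (n_x, n_y) = atan2(-0.044, 0.249) = 350°.

true dip 56°, dip direction 350°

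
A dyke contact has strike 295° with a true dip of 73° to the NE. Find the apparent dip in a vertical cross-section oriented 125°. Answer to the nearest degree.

The section lies 10° from the strike.
tan α = tan 73° × sin 10° = 3.2709 × 0.1736 = 0.5680
apparent dip = arctan 0.5680 = 29.60°

30°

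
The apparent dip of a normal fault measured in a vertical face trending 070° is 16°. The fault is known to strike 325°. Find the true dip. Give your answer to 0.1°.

16.5°

The section is 75° from the strike.
tan δ = tan α / sin β = tan 16° / sin 75° = 0.2867 / 0.9659 = 0.2969
δ = arctan(0.2969) = 16.53°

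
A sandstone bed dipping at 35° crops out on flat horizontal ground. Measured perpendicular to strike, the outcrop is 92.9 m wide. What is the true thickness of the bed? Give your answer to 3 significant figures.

True thickness t = w · sin(dip) = 92.9 × sin 35°
t = 92.9 × 0.5736 = 53.285 m

53.3 m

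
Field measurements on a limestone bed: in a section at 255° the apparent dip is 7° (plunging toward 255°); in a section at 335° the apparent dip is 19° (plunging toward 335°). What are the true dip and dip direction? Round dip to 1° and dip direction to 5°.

true dip 19°, dip direction 325°

The two traces are lines in the plane: v₁ = (sin 255°·cos 7°, cos 255°·cos 7°, −sin 7°), v₂ = (sin 335°·cos 19°, cos 335°·cos 19°, −sin 19°).
n = v₁ × v₂ = (-0.188, 0.263, 0.924) (taken with n_z > 0).
tan δ = √(n_x²+n_y²)/n_z = 0.324/0.924, so δ = 19.3°.
The horizontal component of n points toward azimuth atan2(n_x, n_y) = 324°, the dip direction.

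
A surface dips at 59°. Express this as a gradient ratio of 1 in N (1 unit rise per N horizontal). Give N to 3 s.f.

1 in 0.601

1 : N means tan θ = 1/N, so N = 1/tan 59° = 1/1.6643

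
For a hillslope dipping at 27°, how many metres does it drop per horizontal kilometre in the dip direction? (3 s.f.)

510 m

drop per km = 1000 × tan 27° = 1000 × 0.5095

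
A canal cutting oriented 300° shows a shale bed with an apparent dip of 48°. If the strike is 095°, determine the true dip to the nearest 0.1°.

The section is 25° from the strike.
tan(true dip) = tan 48° / sin 25° = 2.6279
δ = arctan(2.6279) = 69.17°

69.2°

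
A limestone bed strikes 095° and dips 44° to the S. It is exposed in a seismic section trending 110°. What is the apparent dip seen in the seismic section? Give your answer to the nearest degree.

The strike is 095° and the section trends 110°; the acute angle between them is β = 15°.
tan(apparent dip) = tan 44° · sin 15° = 0.2499
apparent dip = arctan 0.2499 = 14.03°

14°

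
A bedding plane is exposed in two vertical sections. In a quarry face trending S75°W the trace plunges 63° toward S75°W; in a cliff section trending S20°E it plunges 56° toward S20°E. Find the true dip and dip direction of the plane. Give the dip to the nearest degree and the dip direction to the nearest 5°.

true dip 69°, dip direction 215°

Each apparent-dip line lies in the plane. As unit vectors (x east, y north, z up), v₁ plunges 63°→S75°W and v₂ plunges 56°→S20°E.
n = v₁ × v₂ = (-0.371, -0.534, 0.253) (taken with n_z > 0).
Dip δ = arctan(|n_h|/n_z) = arctan(0.650/0.253) = 68.7°.
The horizontal component of n points toward azimuth atan2(n_x, n_y) = 215°, the dip direction.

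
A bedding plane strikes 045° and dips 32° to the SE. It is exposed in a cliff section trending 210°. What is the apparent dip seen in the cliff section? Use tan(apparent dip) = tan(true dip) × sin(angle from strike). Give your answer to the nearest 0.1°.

Angle between strike (045°) and section (210°): β = 15°.
tan α = tan 32° × sin 15° = 0.6249 × 0.2588 = 0.1617
α = arctan(0.1617) = 9.19°

9.2°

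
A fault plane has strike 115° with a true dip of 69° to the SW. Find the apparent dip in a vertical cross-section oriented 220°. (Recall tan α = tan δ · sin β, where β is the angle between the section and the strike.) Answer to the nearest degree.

68°

The strike is 115° and the section trends 220°; the acute angle between them is β = 75°.
tan α = tan 69° × sin 75° = 2.6051 × 0.9659 = 2.5163
α = arctan(2.5163) = 68.33°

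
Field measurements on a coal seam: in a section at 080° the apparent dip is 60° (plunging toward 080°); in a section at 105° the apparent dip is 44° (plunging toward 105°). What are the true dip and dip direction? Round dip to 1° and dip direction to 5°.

Represent each trace as a vector plunging at its apparent dip toward its trend (east-north-up frame): v₁ = (0.492, 0.087, -0.866), v₂ = (0.695, -0.186, -0.695).
n = v₁ × v₂ = (0.222, 0.260, 0.152) (taken with n_z > 0).
tan δ = √(n_x²+n_y²)/n_z = 0.341/0.152, so δ = 66.0°.
Dip direction = atan2(0.222, 0.260) = 40° (azimuth of n's horizontal projection).

true dip 66°, dip direction 040°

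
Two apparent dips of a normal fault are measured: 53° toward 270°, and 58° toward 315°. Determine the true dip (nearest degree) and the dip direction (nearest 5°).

Each apparent-dip line lies in the plane. As unit vectors (x east, y north, z up), v₁ plunges 53°→270° and v₂ plunges 58°→315°.
Cross product v₁ × v₂ gives the pole to the plane: n ∝ (-0.299, 0.211, 0.226).
tan δ = √(n_x²+n_y²)/n_z = 0.366/0.226, so δ = 58.4°.
Dip direction = atan2(-0.299, 0.211) = 305° (azimuth of n's horizontal projection).

true dip 58°, dip direction 305°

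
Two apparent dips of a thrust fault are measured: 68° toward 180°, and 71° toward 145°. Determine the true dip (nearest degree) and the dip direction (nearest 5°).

Represent each trace as a vector plunging at its apparent dip toward its trend (east-north-up frame): v₁ = (0.000, -0.375, -0.927), v₂ = (0.187, -0.267, -0.946).
Cross product v₁ × v₂ gives the pole to the plane: n ∝ (0.107, -0.173, 0.070).
True dip = arccos(n_z / |n|) = arccos(0.3251) = 71.0°.
Dip direction = azimuth of (n_x, n_y) = atan2(0.107, -0.173) = 148°.

true dip 71°, dip direction 150°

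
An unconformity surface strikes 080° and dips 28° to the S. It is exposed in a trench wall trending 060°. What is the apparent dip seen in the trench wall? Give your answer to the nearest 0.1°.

Angle between strike (080°) and section (060°): β = 20°.
tan α = tan 28° × sin 20° = 0.5317 × 0.3420 = 0.1819
α = arctan(0.1819) = 10.31°

10.3°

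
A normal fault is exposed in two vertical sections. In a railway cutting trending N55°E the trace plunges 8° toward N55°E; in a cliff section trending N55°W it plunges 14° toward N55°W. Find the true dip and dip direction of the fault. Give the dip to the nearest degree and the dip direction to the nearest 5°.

Each apparent-dip line lies in the plane. As unit vectors (x east, y north, z up), v₁ plunges 8°→N55°E and v₂ plunges 14°→N55°W.
Cross product v₁ × v₂ gives the pole to the plane: n ∝ (-0.060, 0.307, 0.903).
True dip = arccos(n_z / |n|) = arccos(0.9449) = 19.1°.
Dip direction = azimuth of (n_x, n_y) = atan2(-0.060, 0.307) = 349°.

true dip 19°, dip direction 350°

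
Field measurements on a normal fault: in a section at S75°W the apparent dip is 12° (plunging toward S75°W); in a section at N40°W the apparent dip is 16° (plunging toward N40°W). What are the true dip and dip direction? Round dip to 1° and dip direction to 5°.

true dip 17°, dip direction 300°

Represent each trace as a vector plunging at its apparent dip toward its trend (east-north-up frame): v₁ = (-0.945, -0.253, -0.208), v₂ = (-0.618, 0.736, -0.276).
n = v₁ × v₂ = (-0.223, 0.132, 0.852) (taken with n_z > 0).
tan δ = √(n_x²+n_y²)/n_z = 0.259/0.852, so δ = 16.9°.
The horizontal component of n points toward azimuth atan2(n_x, n_y) = 301°, the dip direction.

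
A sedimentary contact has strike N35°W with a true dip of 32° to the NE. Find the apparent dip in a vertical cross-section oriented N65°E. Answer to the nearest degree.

The section lies 80° from the strike.
tan(apparent dip) = tan 32° · sin 80° = 0.6154
α = arctan(0.6154) = 31.61°

32°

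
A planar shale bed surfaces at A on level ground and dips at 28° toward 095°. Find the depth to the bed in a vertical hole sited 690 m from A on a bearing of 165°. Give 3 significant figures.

125 m

The hole lies 70° from the dip direction, so the down-dip offset is 690 × cos 70° = 235.99 m.
Depth = down-dip offset × tan(dip) = 235.99 × tan 28° = 235.99 × 0.5317
Depth = 125.48 m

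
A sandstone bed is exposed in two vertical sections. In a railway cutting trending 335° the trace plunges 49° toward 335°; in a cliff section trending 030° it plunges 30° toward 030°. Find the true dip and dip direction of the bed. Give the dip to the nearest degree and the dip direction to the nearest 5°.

true dip 49°, dip direction 330°

Represent each trace as a vector plunging at its apparent dip toward its trend (east-north-up frame): v₁ = (-0.277, 0.595, -0.755), v₂ = (0.433, 0.750, -0.500).
n = v₁ × v₂ = (-0.269, 0.465, 0.465) (taken with n_z > 0).
Dip δ = arctan(|n_h|/n_z) = arctan(0.537/0.465) = 49.1°.
Dip direction = atan2(-0.269, 0.465) = 330° (azimuth of n's horizontal projection).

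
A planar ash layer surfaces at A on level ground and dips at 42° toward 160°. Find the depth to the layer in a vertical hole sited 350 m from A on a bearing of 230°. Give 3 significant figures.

108 m

The hole lies 70° from the dip direction, so the down-dip offset is 350 × cos 70° = 119.71 m.
Depth = down-dip offset × tan(dip) = 119.71 × tan 42° = 119.71 × 0.9004
Depth = 107.78 m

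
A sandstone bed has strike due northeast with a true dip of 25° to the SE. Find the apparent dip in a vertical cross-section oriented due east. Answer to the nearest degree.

The section lies 45° from the strike.
tan(apparent dip) = tan 25° · sin 45° = 0.3297
α = arctan(0.3297) = 18.25°

18°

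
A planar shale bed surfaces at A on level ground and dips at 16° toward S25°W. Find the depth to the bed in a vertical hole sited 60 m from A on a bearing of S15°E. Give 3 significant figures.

13.2 m

The hole lies 40° from the dip direction, so the down-dip offset is 60 × cos 40° = 45.96 m.
Depth = down-dip offset × tan(dip) = 45.96 × tan 16° = 45.96 × 0.2867
Depth = 13.18 m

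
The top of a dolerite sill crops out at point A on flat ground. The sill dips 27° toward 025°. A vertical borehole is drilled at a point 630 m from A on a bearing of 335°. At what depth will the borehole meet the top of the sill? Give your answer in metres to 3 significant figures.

206 m

The hole lies 50° from the dip direction, so the down-dip offset is 630 × cos 50° = 404.96 m.
Depth = down-dip offset × tan(dip) = 404.96 × tan 27° = 404.96 × 0.5095
Depth = 206.34 m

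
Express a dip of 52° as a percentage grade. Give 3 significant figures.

128%

grade % = 100 × tan 52° = 100 × 1.2799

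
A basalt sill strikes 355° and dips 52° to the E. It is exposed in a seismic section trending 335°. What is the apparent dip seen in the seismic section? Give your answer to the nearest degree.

24°

The section lies 20° from the strike.
tan(apparent dip) = tan 52° · sin 20° = 0.4378
α = arctan(0.4378) = 23.64°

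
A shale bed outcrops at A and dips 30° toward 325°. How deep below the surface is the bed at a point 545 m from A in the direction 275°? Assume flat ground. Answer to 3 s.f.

202 m

The hole lies 50° from the dip direction, so the down-dip offset is 545 × cos 50° = 350.32 m.
Depth = down-dip offset × tan(dip) = 350.32 × tan 30° = 350.32 × 0.5774
Depth = 202.26 m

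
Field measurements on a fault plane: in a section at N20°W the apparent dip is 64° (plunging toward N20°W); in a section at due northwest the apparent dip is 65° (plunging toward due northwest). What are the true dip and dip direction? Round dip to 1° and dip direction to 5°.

true dip 65°, dip direction 320°

The two traces are lines in the plane: v₁ = (sin 340°·cos 64°, cos 340°·cos 64°, −sin 64°), v₂ = (sin 315°·cos 65°, cos 315°·cos 65°, −sin 65°).
n = v₁ × v₂ = (-0.105, 0.133, 0.078) (taken with n_z > 0).
True dip = arccos(n_z / |n|) = arccos(0.4202) = 65.2°.
Dip direction = azimuth of (n_x, n_y) = atan2(-0.105, 0.133) = 322°.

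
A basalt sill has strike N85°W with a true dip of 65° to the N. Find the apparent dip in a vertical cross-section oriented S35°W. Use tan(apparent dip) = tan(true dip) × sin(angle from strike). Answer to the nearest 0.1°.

Angle between strike (N85°W) and section (S35°W): β = 60°.
tan(apparent dip) = tan 65° · sin 60° = 1.8572
apparent dip = arctan 1.8572 = 61.70°

61.7°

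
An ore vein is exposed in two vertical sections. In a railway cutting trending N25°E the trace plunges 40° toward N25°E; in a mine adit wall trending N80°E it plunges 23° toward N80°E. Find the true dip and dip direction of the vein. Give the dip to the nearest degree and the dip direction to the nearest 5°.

Each apparent-dip line lies in the plane. As unit vectors (x east, y north, z up), v₁ plunges 40°→N25°E and v₂ plunges 23°→N80°E.
The plane normal is n = v₁ × v₂ ∝ (0.169, 0.456, 0.578).
True dip = arccos(n_z / |n|) = arccos(0.7650) = 40.1°.
Dip direction = azimuth of (n_x, n_y) = atan2(0.169, 0.456) = 20°.

true dip 40°, dip direction 020°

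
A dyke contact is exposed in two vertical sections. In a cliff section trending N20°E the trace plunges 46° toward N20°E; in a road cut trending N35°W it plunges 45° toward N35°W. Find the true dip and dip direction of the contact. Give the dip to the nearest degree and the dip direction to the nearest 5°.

The two traces are lines in the plane: v₁ = (sin 20°·cos 46°, cos 20°·cos 46°, −sin 46°), v₂ = (sin 325°·cos 45°, cos 325°·cos 45°, −sin 45°).
The plane normal is n = v₁ × v₂ ∝ (-0.045, 0.460, 0.402).
Dip δ = arctan(|n_h|/n_z) = arctan(0.462/0.402) = 48.9°.
Dip direction = atan2(-0.045, 0.460) = 354° (azimuth of n's horizontal projection).

true dip 49°, dip direction 355°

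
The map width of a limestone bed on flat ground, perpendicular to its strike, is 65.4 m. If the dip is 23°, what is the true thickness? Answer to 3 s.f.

True thickness t = w · sin(dip) = 65.4 × sin 23°
t = 65.4 × 0.3907 = 25.554 m

25.6 m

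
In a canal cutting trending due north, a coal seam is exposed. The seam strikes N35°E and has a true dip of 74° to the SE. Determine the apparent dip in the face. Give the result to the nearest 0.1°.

The strike is N35°E and the section trends due north; the acute angle between them is β = 35°.
tan(apparent dip) = tan 74° · sin 35° = 2.0003
apparent dip = arctan 2.0003 = 63.44°

63.4°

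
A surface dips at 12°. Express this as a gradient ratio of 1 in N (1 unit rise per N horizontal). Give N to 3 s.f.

1 in 4.70

1 : N means tan θ = 1/N, so N = 1/tan 12° = 1/0.2126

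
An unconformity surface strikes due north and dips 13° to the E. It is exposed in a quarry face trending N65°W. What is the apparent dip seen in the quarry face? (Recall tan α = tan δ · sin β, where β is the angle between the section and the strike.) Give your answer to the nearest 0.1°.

Angle between strike (due north) and section (N65°W): β = 65°.
tan(apparent dip) = tan 13° · sin 65° = 0.2092
α = arctan(0.2092) = 11.82°

11.8°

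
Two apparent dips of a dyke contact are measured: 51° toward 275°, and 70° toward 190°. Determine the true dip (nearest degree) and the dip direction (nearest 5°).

Represent each trace as a vector plunging at its apparent dip toward its trend (east-north-up frame): v₁ = (-0.627, 0.055, -0.777), v₂ = (-0.059, -0.337, -0.940).
Cross product v₁ × v₂ gives the pole to the plane: n ∝ (-0.313, -0.543, 0.214).
True dip = arccos(n_z / |n|) = arccos(0.3236) = 71.1°.
The horizontal component of n points toward azimuth atan2(n_x, n_y) = 210°, the dip direction.

true dip 71°, dip direction 210°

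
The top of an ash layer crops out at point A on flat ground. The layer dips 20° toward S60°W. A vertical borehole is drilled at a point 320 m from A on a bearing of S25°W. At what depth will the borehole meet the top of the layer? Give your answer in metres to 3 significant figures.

The hole lies 35° from the dip direction, so the down-dip offset is 320 × cos 35° = 262.13 m.
Depth = down-dip offset × tan(dip) = 262.13 × tan 20° = 262.13 × 0.3640
Depth = 95.41 m

95.4 m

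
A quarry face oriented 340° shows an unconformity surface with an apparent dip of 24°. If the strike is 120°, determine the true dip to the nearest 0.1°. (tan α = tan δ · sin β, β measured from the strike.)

34.7°

β = acute angle between strike 120° and section 340° = 40°.
tan(true dip) = tan 24° / sin 40° = 0.6927
true dip = arctan 0.6927 = 34.71°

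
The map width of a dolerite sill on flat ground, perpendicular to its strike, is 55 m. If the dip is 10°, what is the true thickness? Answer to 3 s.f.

9.55 m

True thickness t = w · sin(dip) = 55 × sin 10°
t = 55 × 0.1736 = 9.551 m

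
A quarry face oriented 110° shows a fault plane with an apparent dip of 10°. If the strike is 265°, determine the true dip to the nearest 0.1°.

β = acute angle between strike 265° and section 110° = 25°.
tan(true dip) = tan 10° / sin 25° = 0.4172
true dip = arctan 0.4172 = 22.65°

22.6°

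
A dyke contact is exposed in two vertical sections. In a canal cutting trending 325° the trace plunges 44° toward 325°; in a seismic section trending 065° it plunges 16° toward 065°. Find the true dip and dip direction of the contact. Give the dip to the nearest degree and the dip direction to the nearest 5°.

Each apparent-dip line lies in the plane. As unit vectors (x east, y north, z up), v₁ plunges 44°→325° and v₂ plunges 16°→065°.
Cross product v₁ × v₂ gives the pole to the plane: n ∝ (-0.120, 0.719, 0.681).
True dip = arccos(n_z / |n|) = arccos(0.6827) = 46.9°.
Dip direction = atan2(-0.120, 0.719) = 351° (azimuth of n's horizontal projection).

true dip 47°, dip direction 350°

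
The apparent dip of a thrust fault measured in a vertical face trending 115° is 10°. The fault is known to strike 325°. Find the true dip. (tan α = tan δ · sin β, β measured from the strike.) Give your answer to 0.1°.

The section is 30° from the strike.
tan δ = tan α / sin β = tan 10° / sin 30° = 0.1763 / 0.5000 = 0.3527
δ = arctan(0.3527) = 19.43°

19.4°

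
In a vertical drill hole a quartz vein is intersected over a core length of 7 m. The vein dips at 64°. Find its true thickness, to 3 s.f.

True thickness t = h · cos(dip) = 7 × cos 64°
t = 7 × 0.4384 = 3.069 m

3.07 m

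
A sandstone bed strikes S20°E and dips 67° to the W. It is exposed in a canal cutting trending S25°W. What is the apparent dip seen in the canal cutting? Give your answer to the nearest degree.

59°

Angle between strike (S20°E) and section (S25°W): β = 45°.
tan(apparent dip) = tan 67° · sin 45° = 1.6658
α = arctan(1.6658) = 59.02°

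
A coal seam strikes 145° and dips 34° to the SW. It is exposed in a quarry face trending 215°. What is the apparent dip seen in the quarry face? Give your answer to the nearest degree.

The strike is 145° and the section trends 215°; the acute angle between them is β = 70°.
tan α = tan 34° × sin 70° = 0.6745 × 0.9397 = 0.6338
apparent dip = arctan 0.6338 = 32.37°

32°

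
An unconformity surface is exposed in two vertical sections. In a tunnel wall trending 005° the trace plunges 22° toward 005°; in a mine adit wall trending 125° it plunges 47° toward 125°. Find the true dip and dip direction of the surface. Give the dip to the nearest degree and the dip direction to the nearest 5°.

true dip 57°, dip direction 080°

Each apparent-dip line lies in the plane. As unit vectors (x east, y north, z up), v₁ plunges 22°→005° and v₂ plunges 47°→125°.
n = v₁ × v₂ = (0.822, 0.150, 0.548) (taken with n_z > 0).
tan δ = √(n_x²+n_y²)/n_z = 0.836/0.548, so δ = 56.8°.
Dip direction = atan2(0.822, 0.150) = 80° (azimuth of n's horizontal projection).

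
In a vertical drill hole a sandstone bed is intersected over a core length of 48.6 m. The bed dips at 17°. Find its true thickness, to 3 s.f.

True thickness t = h · cos(dip) = 48.6 × cos 17°
t = 48.6 × 0.9563 = 46.476 m

46.5 m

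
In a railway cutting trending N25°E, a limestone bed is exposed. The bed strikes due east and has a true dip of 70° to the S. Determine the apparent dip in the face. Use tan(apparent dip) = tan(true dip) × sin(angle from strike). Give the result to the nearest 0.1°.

68.1°

The section lies 65° from the strike.
tan(apparent dip) = tan 70° · sin 65° = 2.4901
apparent dip = arctan 2.4901 = 68.12°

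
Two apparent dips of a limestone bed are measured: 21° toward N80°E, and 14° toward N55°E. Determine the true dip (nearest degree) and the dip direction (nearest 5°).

Represent each trace as a vector plunging at its apparent dip toward its trend (east-north-up frame): v₁ = (0.919, 0.162, -0.358), v₂ = (0.795, 0.557, -0.242).
n = v₁ × v₂ = (0.160, -0.062, 0.383) (taken with n_z > 0).
Dip δ = arctan(|n_h|/n_z) = arctan(0.172/0.383) = 24.2°.
Dip direction = azimuth of (n_x, n_y) = atan2(0.160, -0.062) = 111°.

true dip 24°, dip direction 110°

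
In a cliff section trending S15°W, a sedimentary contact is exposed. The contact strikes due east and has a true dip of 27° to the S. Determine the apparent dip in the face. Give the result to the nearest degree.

26°

Angle between strike (due east) and section (S15°W): β = 75°.
tan α = tan 27° × sin 75° = 0.5095 × 0.9659 = 0.4922
α = arctan(0.4922) = 26.20°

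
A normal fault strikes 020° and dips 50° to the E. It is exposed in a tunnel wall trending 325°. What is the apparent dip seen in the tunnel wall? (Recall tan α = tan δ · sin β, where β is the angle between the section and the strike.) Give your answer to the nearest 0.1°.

44.3°

Angle between strike (020°) and section (325°): β = 55°.
tan α = tan 50° × sin 55° = 1.1918 × 0.8192 = 0.9762
apparent dip = arctan 0.9762 = 44.31°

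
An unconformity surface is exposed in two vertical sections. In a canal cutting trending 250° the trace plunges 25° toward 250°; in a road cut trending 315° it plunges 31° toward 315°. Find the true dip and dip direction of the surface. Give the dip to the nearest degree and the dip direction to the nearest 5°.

true dip 33°, dip direction 295°

Each apparent-dip line lies in the plane. As unit vectors (x east, y north, z up), v₁ plunges 25°→250° and v₂ plunges 31°→315°.
The plane normal is n = v₁ × v₂ ∝ (-0.416, 0.182, 0.704).
Dip δ = arctan(|n_h|/n_z) = arctan(0.454/0.704) = 32.8°.
Dip direction = atan2(-0.416, 0.182) = 294° (azimuth of n's horizontal projection).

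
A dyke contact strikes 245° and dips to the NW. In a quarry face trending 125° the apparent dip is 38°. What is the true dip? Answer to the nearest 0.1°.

The section is 60° from the strike.
tan δ = tan α / sin β = tan 38° / sin 60° = 0.7813 / 0.8660 = 0.9022
true dip = arctan 0.9022 = 42.06°

42.1°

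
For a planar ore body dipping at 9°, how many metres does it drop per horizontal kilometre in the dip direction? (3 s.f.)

drop per km = 1000 × tan 9° = 1000 × 0.1584

158 m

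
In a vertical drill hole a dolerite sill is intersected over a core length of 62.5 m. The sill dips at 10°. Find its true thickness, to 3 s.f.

61.6 m

True thickness t = h · cos(dip) = 62.5 × cos 10°
t = 62.5 × 0.9848 = 61.550 m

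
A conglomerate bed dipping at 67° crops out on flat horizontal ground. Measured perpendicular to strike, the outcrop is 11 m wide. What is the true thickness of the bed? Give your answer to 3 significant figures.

True thickness t = w · sin(dip) = 11 × sin 67°
t = 11 × 0.9205 = 10.126 m

10.1 m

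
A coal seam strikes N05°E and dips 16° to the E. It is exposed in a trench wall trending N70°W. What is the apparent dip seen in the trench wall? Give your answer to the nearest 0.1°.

15.5°

The section lies 75° from the strike.
tan(apparent dip) = tan 16° · sin 75° = 0.2770
α = arctan(0.2770) = 15.48°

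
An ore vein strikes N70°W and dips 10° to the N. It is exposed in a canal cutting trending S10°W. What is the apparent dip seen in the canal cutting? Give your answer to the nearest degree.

The strike is N70°W and the section trends S10°W; the acute angle between them is β = 80°.
tan α = tan 10° × sin 80° = 0.1763 × 0.9848 = 0.1736
apparent dip = arctan 0.1736 = 9.85°

10°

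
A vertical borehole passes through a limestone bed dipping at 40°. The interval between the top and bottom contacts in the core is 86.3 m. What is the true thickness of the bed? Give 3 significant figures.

66.1 m

True thickness t = h · cos(dip) = 86.3 × cos 40°
t = 86.3 × 0.7660 = 66.110 m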